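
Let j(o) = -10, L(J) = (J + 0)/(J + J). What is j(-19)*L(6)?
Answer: -5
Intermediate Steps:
L(J) = ½ (L(J) = J/((2*J)) = J*(1/(2*J)) = ½)
j(-19)*L(6) = -10*½ = -5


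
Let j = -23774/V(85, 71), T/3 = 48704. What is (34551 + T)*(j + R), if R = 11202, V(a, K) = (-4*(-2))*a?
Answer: 685940013759/340 ≈ 2.0175e+9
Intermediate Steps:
T = 146112 (T = 3*48704 = 146112)
V(a, K) = 8*a
j = -11887/340 (j = -23774/(8*85) = -23774/680 = -23774*1/680 = -11887/340 ≈ -34.962)
(34551 + T)*(j + R) = (34551 + 146112)*(-11887/340 + 11202) = 180663*(3796793/340) = 685940013759/340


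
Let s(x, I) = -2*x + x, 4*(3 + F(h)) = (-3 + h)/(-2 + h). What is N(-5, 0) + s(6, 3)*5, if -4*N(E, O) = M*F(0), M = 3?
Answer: -897/32 ≈ -28.031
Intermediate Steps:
F(h) = -3 + (-3 + h)/(4*(-2 + h)) (F(h) = -3 + ((-3 + h)/(-2 + h))/4 = -3 + (-3 + h)/(4*(-2 + h)))
s(x, I) = -x
N(E, O) = 63/32 (N(E, O) = -3*(21 - 11*0)/(4*(-2 + 0))/4 = -3*(1/4)*(21 + 0)/(-2)/4 = -3*(1/4)*(-1/2)*21/4 = -3*(-21)/(4*8) = -1/4*(-63/8) = 63/32)
N(-5, 0) + s(6, 3)*5 = 63/32 - 1*6*5 = 63/32 - 6*5 = 63/32 - 30 = -897/32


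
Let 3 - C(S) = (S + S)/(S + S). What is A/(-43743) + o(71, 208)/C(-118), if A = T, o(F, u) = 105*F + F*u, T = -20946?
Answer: 324047527/29162 ≈ 11112.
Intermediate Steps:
A = -20946
C(S) = 2 (C(S) = 3 - (S + S)/(S + S) = 3 - 2*S/(2*S) = 3 - 2*S*1/(2*S) = 3 - 1*1 = 3 - 1 = 2)
A/(-43743) + o(71, 208)/C(-118) = -20946/(-43743) + (71*(105 + 208))/2 = -20946*(-1/43743) + (71*313)*(1/2) = 6982/14581 + 22223*(1/2) = 6982/14581 + 22223/2 = 324047527/29162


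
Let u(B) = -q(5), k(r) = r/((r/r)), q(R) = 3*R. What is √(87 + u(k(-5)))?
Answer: 6*√2 ≈ 8.4853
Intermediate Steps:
k(r) = r (k(r) = r/1 = r*1 = r)
u(B) = -15 (u(B) = -3*5 = -1*15 = -15)
√(87 + u(k(-5))) = √(87 - 15) = √72 = 6*√2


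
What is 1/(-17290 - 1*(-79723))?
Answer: 1/62433 ≈ 1.6017e-5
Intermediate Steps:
1/(-17290 - 1*(-79723)) = 1/(-17290 + 79723) = 1/62433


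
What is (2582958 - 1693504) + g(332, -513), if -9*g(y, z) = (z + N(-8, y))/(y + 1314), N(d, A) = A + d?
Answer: 1464041305/1646 ≈ 8.8945e+5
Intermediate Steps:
g(y, z) = -(-8 + y + z)/(9*(1314 + y)) (g(y, z) = -(z + (y - 8))/(9*(y + 1314)) = -(z + (-8 + y))/(9*(1314 + y)) = -(-8 + y + z)/(9*(1314 + y)))
(2582958 - 1693504) + g(332, -513) = (2582958 - 1693504) + (8 - 1*332 - 1*(-513))/(9*(1314 + 332)) = 889454 + (⅑)*(8 - 332 + 513)/1646 = 889454 + (⅑)*(1/1646)*189 = 889454 + 21/1646 = 1464041305/1646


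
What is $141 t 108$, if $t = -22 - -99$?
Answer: $1172556$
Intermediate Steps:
$t = 77$ ($t = -22 + 99 = 77$)
$141 t 108 = 141 \cdot 77 \cdot 108 = 10857 \cdot 108 = 1172556$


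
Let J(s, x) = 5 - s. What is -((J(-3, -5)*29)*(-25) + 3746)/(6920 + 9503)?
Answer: 2054/16423 ≈ 0.12507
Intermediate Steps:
-((J(-3, -5)*29)*(-25) + 3746)/(6920 + 9503) = -(((5 - 1*(-3))*29)*(-25) + 3746)/(6920 + 9503) = -(((5 + 3)*29)*(-25) + 3746)/16423 = -((8*29)*(-25) + 3746)/16423 = -(232*(-25) + 3746)/16423 = -(-5800 + 3746)/16423 = -(-2054)/16423 = -1*(-2054/16423) = 2054/16423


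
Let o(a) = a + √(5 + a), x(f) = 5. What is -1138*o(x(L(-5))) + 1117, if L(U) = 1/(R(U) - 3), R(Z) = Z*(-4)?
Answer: -4573 - 1138*√10 ≈ -8171.7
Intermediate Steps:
R(Z) = -4*Z
L(U) = 1/(-3 - 4*U) (L(U) = 1/(-4*U - 3) = 1/(-3 - 4*U))
-1138*o(x(L(-5))) + 1117 = -1138*(5 + √(5 + 5)) + 1117 = -1138*(5 + √10) + 1117 = (-5690 - 1138*√10) + 1117 = -4573 - 1138*√10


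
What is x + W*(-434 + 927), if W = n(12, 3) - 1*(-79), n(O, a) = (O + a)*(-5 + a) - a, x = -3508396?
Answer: -3485718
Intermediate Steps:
n(O, a) = -a + (-5 + a)*(O + a) (n(O, a) = (-5 + a)*(O + a) - a = -a + (-5 + a)*(O + a))
W = 46 (W = (3² - 6*3 - 5*12 + 12*3) - 1*(-79) = (9 - 18 - 60 + 36) + 79 = -33 + 79 = 46)
x + W*(-434 + 927) = -3508396 + 46*(-434 + 927) = -3508396 + 46*493 = -3508396 + 22678 = -3485718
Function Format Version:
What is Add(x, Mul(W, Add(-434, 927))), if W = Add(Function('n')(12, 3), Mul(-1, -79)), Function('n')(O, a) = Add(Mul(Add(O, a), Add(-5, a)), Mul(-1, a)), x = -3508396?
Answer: -3485718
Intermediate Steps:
Function('n')(O, a) = Add(Mul(-1, a), Mul(Add(-5, a), Add(O, a))) (Function('n')(O, a) = Add(Mul(Add(-5, a), Add(O, a)), Mul(-1, a)) = Add(Mul(-1, a), Mul(Add(-5, a), Add(O, a))))
W = 46 (W = Add(Add(Pow(3, 2), Mul(-6, 3), Mul(-5, 12), Mul(12, 3)), Mul(-1, -79)) = Add(Add(9, -18, -60, 36), 79) = Add(-33, 79) = 46)
Add(x, Mul(W, Add(-434, 927))) = Add(-3508396, Mul(46, Add(-434, 927))) = Add(-3508396, Mul(46, 493)) = Add(-3508396, 22678) = -3485718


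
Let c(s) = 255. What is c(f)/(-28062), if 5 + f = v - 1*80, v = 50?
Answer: -85/9354 ≈ -0.0090870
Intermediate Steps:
f = -35 (f = -5 + (50 - 1*80) = -5 + (50 - 80) = -5 - 30 = -35)
c(f)/(-28062) = 255/(-28062) = 255*(-1/28062) = -85/9354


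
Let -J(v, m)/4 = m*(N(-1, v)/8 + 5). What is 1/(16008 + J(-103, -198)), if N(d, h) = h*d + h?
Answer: 1/19968 ≈ 5.0080e-5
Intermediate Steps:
N(d, h) = h + d*h (N(d, h) = d*h + h = h + d*h)
J(v, m) = -20*m (J(v, m) = -4*m*((v*(1 - 1))/8 + 5) = -4*m*((v*0)*(⅛) + 5) = -4*m*(0*(⅛) + 5) = -4*m*(0 + 5) = -4*m*5 = -20*m)
1/(16008 + J(-103, -198)) = 1/(16008 - 20*(-198)) = 1/(16008 + 3960) = 1/19968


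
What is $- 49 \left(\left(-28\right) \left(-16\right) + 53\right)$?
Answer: $-24549$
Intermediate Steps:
$- 49 \left(\left(-28\right) \left(-16\right) + 53\right) = - 49 \left(448 + 53\right) = \left(-49\right) 501 = -24549$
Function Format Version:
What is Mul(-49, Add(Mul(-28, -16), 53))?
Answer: -24549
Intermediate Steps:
Mul(-49, Add(Mul(-28, -16), 53)) = Mul(-49, Add(448, 53)) = Mul(-49, 501) = -24549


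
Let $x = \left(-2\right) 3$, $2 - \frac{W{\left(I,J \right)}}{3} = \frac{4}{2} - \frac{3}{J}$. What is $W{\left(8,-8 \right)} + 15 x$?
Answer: $- \frac{729}{8} \approx -91.125$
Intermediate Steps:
$W{\left(I,J \right)} = \frac{9}{J}$ ($W{\left(I,J \right)} = 6 - 3 \left(\frac{4}{2} - \frac{3}{J}\right) = 6 - 3 \left(4 \cdot \frac{1}{2} - \frac{3}{J}\right) = 6 - 3 \left(2 - \frac{3}{J}\right) = 6 - \left(6 - \frac{9}{J}\right) = \frac{9}{J}$)
$x = -6$
$W{\left(8,-8 \right)} + 15 x = \frac{9}{-8} + 15 \left(-6\right) = 9 \left(- \frac{1}{8}\right) - 90 = - \frac{9}{8} - 90 = - \frac{729}{8}$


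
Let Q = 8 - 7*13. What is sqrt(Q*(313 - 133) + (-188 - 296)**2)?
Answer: 2*sqrt(54829) ≈ 468.31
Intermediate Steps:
Q = -83 (Q = 8 - 91 = -83)
sqrt(Q*(313 - 133) + (-188 - 296)**2) = sqrt(-83*(313 - 133) + (-188 - 296)**2) = sqrt(-83*180 + (-484)**2) = sqrt(-14940 + 234256) = sqrt(219316) = 2*sqrt(54829)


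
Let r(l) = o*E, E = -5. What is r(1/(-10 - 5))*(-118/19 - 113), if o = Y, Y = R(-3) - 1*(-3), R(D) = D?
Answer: 0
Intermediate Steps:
Y = 0 (Y = -3 - 1*(-3) = -3 + 3 = 0)
o = 0
r(l) = 0 (r(l) = 0*(-5) = 0)
r(1/(-10 - 5))*(-118/19 - 113) = 0*(-118/19 - 113) = 0*(-2265/19) = 0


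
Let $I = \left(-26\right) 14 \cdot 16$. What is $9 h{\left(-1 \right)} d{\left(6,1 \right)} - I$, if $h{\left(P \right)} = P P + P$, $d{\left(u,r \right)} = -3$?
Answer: $5824$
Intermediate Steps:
$h{\left(P \right)} = P + P^{2}$ ($h{\left(P \right)} = P^{2} + P = P + P^{2}$)
$I = -5824$ ($I = \left(-364\right) 16 = -5824$)
$9 h{\left(-1 \right)} d{\left(6,1 \right)} - I = 9 \left(- (1 - 1)\right) \left(-3\right) - -5824 = 9 \left(\left(-1\right) 0\right) \left(-3\right) + 5824 = 9 \cdot 0 \left(-3\right) + 5824 = 0 \left(-3\right) + 5824 = 0 + 5824 = 5824$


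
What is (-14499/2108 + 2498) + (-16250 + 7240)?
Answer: -13741795/2108 ≈ -6518.9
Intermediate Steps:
(-14499/2108 + 2498) + (-16250 + 7240) = (-14499*1/2108 + 2498) - 9010 = (-14499/2108 + 2498) - 9010 = 5251285/2108 - 9010 = -13741795/2108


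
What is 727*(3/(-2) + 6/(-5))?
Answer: -19629/10 ≈ -1962.9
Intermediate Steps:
727*(3/(-2) + 6/(-5)) = 727*(3*(-½) + 6*(-⅕)) = 727*(-3/2 - 6/5) = 727*(-27/10) = -19629/10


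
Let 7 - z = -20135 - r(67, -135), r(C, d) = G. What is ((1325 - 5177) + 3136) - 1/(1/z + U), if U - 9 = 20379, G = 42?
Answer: -294642177572/411511393 ≈ -716.00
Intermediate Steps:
r(C, d) = 42
z = 20184 (z = 7 - (-20135 - 1*42) = 7 - (-20135 - 42) = 7 - 1*(-20177) = 7 + 20177 = 20184)
U = 20388 (U = 9 + 20379 = 20388)
((1325 - 5177) + 3136) - 1/(1/z + U) = ((1325 - 5177) + 3136) - 1/(1/20184 + 20388) = (-3852 + 3136) - 1/(1/20184 + 20388) = -716 - 1/411511393/20184 = -716 - 1*20184/411511393 = -716 - 20184/411511393 = -294642177572/411511393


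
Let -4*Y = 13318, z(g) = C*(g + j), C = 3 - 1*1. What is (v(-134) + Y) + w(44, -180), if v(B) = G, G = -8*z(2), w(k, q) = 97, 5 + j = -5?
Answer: -6209/2 ≈ -3104.5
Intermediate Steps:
j = -10 (j = -5 - 5 = -10)
C = 2 (C = 3 - 1 = 2)
z(g) = -20 + 2*g (z(g) = 2*(g - 10) = 2*(-10 + g) = -20 + 2*g)
G = 128 (G = -8*(-20 + 2*2) = -8*(-20 + 4) = -8*(-16) = 128)
v(B) = 128
Y = -6659/2 (Y = -1/4*13318 = -6659/2 ≈ -3329.5)
(v(-134) + Y) + w(44, -180) = (128 - 6659/2) + 97 = -6403/2 + 97 = -6209/2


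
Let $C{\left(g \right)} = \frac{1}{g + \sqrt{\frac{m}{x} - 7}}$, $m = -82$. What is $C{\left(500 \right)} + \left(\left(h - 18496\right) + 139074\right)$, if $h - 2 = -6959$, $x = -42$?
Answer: $\frac{298261152163}{2625053} - \frac{i \sqrt{2226}}{5250106} \approx 1.1362 \cdot 10^{5} - 8.9866 \cdot 10^{-6} i$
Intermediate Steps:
$h = -6957$ ($h = 2 - 6959 = -6957$)
$C{\left(g \right)} = \frac{1}{g + \frac{i \sqrt{2226}}{21}}$ ($C{\left(g \right)} = \frac{1}{g + \sqrt{- \frac{82}{-42} - 7}} = \frac{1}{g + \sqrt{\left(-82\right) \left(- \frac{1}{42}\right) - 7}} = \frac{1}{g + \sqrt{\frac{41}{21} - 7}} = \frac{1}{g + \sqrt{- \frac{106}{21}}} = \frac{1}{g + \frac{i \sqrt{2226}}{21}}$)
$C{\left(500 \right)} + \left(\left(h - 18496\right) + 139074\right) = \frac{21}{21 \cdot 500 + i \sqrt{2226}} + \left(\left(-6957 - 18496\right) + 139074\right) = \frac{21}{10500 + i \sqrt{2226}} + \left(-25453 + 139074\right) = \frac{21}{10500 + i \sqrt{2226}} + 113621 = 113621 + \frac{21}{10500 + i \sqrt{2226}}$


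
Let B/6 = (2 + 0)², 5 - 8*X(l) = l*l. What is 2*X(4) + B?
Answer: 85/4 ≈ 21.250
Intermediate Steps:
X(l) = 5/8 - l²/8 (X(l) = 5/8 - l*l/8 = 5/8 - l²/8)
B = 24 (B = 6*(2 + 0)² = 6*2² = 6*4 = 24)
2*X(4) + B = 2*(5/8 - ⅛*4²) + 24 = 2*(5/8 - ⅛*16) + 24 = 2*(5/8 - 2) + 24 = 2*(-11/8) + 24 = -11/4 + 24 = 85/4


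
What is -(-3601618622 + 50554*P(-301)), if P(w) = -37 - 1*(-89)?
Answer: 3598989814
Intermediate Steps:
P(w) = 52 (P(w) = -37 + 89 = 52)
-(-3601618622 + 50554*P(-301)) = -50554/(1/(52 - 71243)) = -50554/(1/(-71191)) = -50554/(-1/71191) = -50554*(-71191) = 3598989814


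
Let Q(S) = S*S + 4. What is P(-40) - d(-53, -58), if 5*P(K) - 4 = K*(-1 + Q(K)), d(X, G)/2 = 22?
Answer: -64336/5 ≈ -12867.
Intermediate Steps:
Q(S) = 4 + S**2 (Q(S) = S**2 + 4 = 4 + S**2)
d(X, G) = 44 (d(X, G) = 2*22 = 44)
P(K) = 4/5 + K*(3 + K**2)/5 (P(K) = 4/5 + (K*(-1 + (4 + K**2)))/5 = 4/5 + (K*(3 + K**2))/5 = 4/5 + K*(3 + K**2)/5)
P(-40) - d(-53, -58) = (4/5 + (1/5)*(-40)**3 + (3/5)*(-40)) - 1*44 = (4/5 + (1/5)*(-64000) - 24) - 44 = (4/5 - 12800 - 24) - 44 = -64116/5 - 44 = -64336/5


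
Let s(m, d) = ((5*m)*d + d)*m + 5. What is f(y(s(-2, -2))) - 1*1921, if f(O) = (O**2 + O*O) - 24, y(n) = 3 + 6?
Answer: -1783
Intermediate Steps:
s(m, d) = 5 + m*(d + 5*d*m) (s(m, d) = (5*d*m + d)*m + 5 = (d + 5*d*m)*m + 5 = m*(d + 5*d*m) + 5 = 5 + m*(d + 5*d*m))
y(n) = 9
f(O) = -24 + 2*O**2 (f(O) = (O**2 + O**2) - 24 = 2*O**2 - 24 = -24 + 2*O**2)
f(y(s(-2, -2))) - 1*1921 = (-24 + 2*9**2) - 1*1921 = (-24 + 2*81) - 1921 = (-24 + 162) - 1921 = 138 - 1921 = -1783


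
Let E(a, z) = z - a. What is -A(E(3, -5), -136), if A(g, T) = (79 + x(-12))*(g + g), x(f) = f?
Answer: 1072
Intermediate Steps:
A(g, T) = 134*g (A(g, T) = (79 - 12)*(g + g) = 67*(2*g) = 134*g)
-A(E(3, -5), -136) = -134*(-5 - 1*3) = -134*(-5 - 3) = -134*(-8) = -1*(-1072) = 1072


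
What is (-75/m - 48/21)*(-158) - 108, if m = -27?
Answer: -11702/63 ≈ -185.75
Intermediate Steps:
(-75/m - 48/21)*(-158) - 108 = (-75/(-27) - 48/21)*(-158) - 108 = (-75*(-1/27) - 48*1/21)*(-158) - 108 = (25/9 - 16/7)*(-158) - 108 = (31/63)*(-158) - 108 = -4898/63 - 108 = -11702/63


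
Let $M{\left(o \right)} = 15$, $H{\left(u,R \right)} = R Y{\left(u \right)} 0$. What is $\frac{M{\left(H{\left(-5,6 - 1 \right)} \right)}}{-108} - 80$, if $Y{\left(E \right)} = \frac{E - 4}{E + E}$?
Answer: $- \frac{2885}{36} \approx -80.139$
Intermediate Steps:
$Y{\left(E \right)} = \frac{-4 + E}{2 E}$
$H{\left(u,R \right)} = 0$ ($H{\left(u,R \right)} = R \frac{-4 + u}{2 u} 0 = \frac{R \left(-4 + u\right)}{2 u} 0 = 0$)
$\frac{M{\left(H{\left(-5,6 - 1 \right)} \right)}}{-108} - 80 = \frac{15}{-108} - 80 = 15 \left(- \frac{1}{108}\right) - 80 = - \frac{5}{36} - 80 = - \frac{2885}{36}$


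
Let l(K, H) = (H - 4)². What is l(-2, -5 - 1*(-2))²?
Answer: 2401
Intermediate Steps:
l(K, H) = (-4 + H)²
l(-2, -5 - 1*(-2))² = ((-4 + (-5 - 1*(-2)))²)² = ((-4 + (-5 + 2))²)² = ((-4 - 3)²)² = ((-7)²)² = 49² = 2401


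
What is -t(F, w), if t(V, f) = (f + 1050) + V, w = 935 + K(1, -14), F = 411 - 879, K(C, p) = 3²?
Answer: -1526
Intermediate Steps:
K(C, p) = 9
F = -468
w = 944 (w = 935 + 9 = 944)
t(V, f) = 1050 + V + f (t(V, f) = (1050 + f) + V = 1050 + V + f)
-t(F, w) = -(1050 - 468 + 944) = -1*1526 = -1526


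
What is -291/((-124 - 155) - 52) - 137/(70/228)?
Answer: -5159373/11585 ≈ -445.35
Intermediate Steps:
-291/((-124 - 155) - 52) - 137/(70/228) = -291/(-279 - 52) - 137/(70*(1/228)) = -291/(-331) - 137/35/114 = -291*(-1/331) - 137*114/35 = 291/331 - 15618/35 = -5159373/11585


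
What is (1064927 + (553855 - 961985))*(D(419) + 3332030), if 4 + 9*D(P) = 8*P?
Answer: 2188711636394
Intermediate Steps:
D(P) = -4/9 + 8*P/9 (D(P) = -4/9 + (8*P)/9 = -4/9 + 8*P/9)
(1064927 + (553855 - 961985))*(D(419) + 3332030) = (1064927 + (553855 - 961985))*((-4/9 + (8/9)*419) + 3332030) = (1064927 - 408130)*((-4/9 + 3352/9) + 3332030) = 656797*(372 + 3332030) = 656797*3332402 = 2188711636394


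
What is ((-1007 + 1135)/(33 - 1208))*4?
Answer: -512/1175 ≈ -0.43574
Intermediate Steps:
((-1007 + 1135)/(33 - 1208))*4 = (128/(-1175))*4 = (128*(-1/1175))*4 = -128/1175*4 = -512/1175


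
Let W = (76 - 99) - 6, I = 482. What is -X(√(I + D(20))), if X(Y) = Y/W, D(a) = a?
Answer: √502/29 ≈ 0.77260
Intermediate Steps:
W = -29 (W = -23 - 6 = -29)
X(Y) = -Y/29 (X(Y) = Y/(-29) = Y*(-1/29) = -Y/29)
-X(√(I + D(20))) = -(-1)*√(482 + 20)/29 = -(-1)*√502/29 = √502/29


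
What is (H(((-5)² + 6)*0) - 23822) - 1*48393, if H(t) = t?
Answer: -72215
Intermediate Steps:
(H(((-5)² + 6)*0) - 23822) - 1*48393 = (((-5)² + 6)*0 - 23822) - 1*48393 = ((25 + 6)*0 - 23822) - 48393 = (31*0 - 23822) - 48393 = (0 - 23822) - 48393 = -23822 - 48393 = -72215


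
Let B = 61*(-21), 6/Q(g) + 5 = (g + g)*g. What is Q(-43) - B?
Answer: 1576913/1231 ≈ 1281.0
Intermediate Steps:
Q(g) = 6/(-5 + 2*g²) (Q(g) = 6/(-5 + (g + g)*g) = 6/(-5 + (2*g)*g) = 6/(-5 + 2*g²))
B = -1281
Q(-43) - B = 6/(-5 + 2*(-43)²) - 1*(-1281) = 6/(-5 + 2*1849) + 1281 = 6/(-5 + 3698) + 1281 = 6/3693 + 1281 = 6*(1/3693) + 1281 = 2/1231 + 1281 = 1576913/1231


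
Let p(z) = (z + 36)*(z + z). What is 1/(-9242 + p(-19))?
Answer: -1/9888 ≈ -0.00010113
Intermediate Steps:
p(z) = 2*z*(36 + z) (p(z) = (36 + z)*(2*z) = 2*z*(36 + z))
1/(-9242 + p(-19)) = 1/(-9242 + 2*(-19)*(36 - 19)) = 1/(-9242 + 2*(-19)*17) = 1/(-9242 - 646) = 1/(-9888) = -1/9888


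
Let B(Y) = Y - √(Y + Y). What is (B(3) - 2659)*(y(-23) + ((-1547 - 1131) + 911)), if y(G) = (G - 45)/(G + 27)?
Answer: 4738304 + 1784*√6 ≈ 4.7427e+6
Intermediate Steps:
y(G) = (-45 + G)/(27 + G)
B(Y) = Y - √2*√Y (B(Y) = Y - √(2*Y) = Y - √2*√Y)
(B(3) - 2659)*(y(-23) + ((-1547 - 1131) + 911)) = ((3 - √2*√3) - 2659)*((-45 - 23)/(27 - 23) + ((-1547 - 1131) + 911)) = ((3 - √6) - 2659)*(-68/4 + (-2678 + 911)) = (-2656 - √6)*((¼)*(-68) - 1767) = (-2656 - √6)*(-17 - 1767) = (-2656 - √6)*(-1784) = 4738304 + 1784*√6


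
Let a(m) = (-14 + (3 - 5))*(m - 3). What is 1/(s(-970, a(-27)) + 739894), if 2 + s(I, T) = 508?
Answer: 1/740400 ≈ 1.3506e-6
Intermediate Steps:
a(m) = 48 - 16*m (a(m) = (-14 - 2)*(-3 + m) = -16*(-3 + m) = 48 - 16*m)
s(I, T) = 506 (s(I, T) = -2 + 508 = 506)
1/(s(-970, a(-27)) + 739894) = 1/(506 + 739894) = 1/740400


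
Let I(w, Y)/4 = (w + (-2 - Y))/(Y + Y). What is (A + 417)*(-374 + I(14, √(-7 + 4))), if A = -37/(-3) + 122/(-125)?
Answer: -60398384/375 - 1285072*I*√3/375 ≈ -1.6106e+5 - 5935.5*I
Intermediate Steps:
I(w, Y) = 2*(-2 + w - Y)/Y (I(w, Y) = 4*((w + (-2 - Y))/(Y + Y)) = 4*((-2 + w - Y)/((2*Y))) = 4*((-2 + w - Y)*(1/(2*Y))) = 4*((-2 + w - Y)/(2*Y)) = 2*(-2 + w - Y)/Y)
A = 4259/375 (A = -37*(-⅓) + 122*(-1/125) = 37/3 - 122/125 = 4259/375 ≈ 11.357)
(A + 417)*(-374 + I(14, √(-7 + 4))) = (4259/375 + 417)*(-374 + 2*(-2 + 14 - √(-7 + 4))/(√(-7 + 4))) = 160634*(-374 + 2*(-2 + 14 - √(-3))/(√(-3)))/375 = 160634*(-374 + 2*(-2 + 14 - I*√3)/((I*√3)))/375 = 160634*(-374 + 2*(-I*√3/3)*(-2 + 14 - I*√3))/375 = 160634*(-374 + 2*(-I*√3/3)*(12 - I*√3))/375 = 160634*(-374 - 2*I*√3*(12 - I*√3)/3)/375 = -60077116/375 - 321268*I*√3*(12 - I*√3)/1125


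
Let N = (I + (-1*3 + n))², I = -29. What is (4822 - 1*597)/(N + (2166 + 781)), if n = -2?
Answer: 4225/4103 ≈ 1.0297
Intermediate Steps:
N = 1156 (N = (-29 + (-1*3 - 2))² = (-29 + (-3 - 2))² = (-29 - 5)² = (-34)² = 1156)
(4822 - 1*597)/(N + (2166 + 781)) = (4822 - 1*597)/(1156 + (2166 + 781)) = (4822 - 597)/(1156 + 2947) = 4225/4103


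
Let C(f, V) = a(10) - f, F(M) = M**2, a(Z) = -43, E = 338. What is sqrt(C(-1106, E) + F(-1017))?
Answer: 2*sqrt(258838) ≈ 1017.5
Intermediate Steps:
C(f, V) = -43 - f
sqrt(C(-1106, E) + F(-1017)) = sqrt((-43 - 1*(-1106)) + (-1017)**2) = sqrt((-43 + 1106) + 1034289) = sqrt(1063 + 1034289) = sqrt(1035352) = 2*sqrt(258838)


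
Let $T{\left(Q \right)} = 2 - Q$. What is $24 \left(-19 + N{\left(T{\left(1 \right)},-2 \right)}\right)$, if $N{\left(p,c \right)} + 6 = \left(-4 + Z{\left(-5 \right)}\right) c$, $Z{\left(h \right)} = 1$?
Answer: $-456$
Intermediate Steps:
$N{\left(p,c \right)} = -6 - 3 c$ ($N{\left(p,c \right)} = -6 + \left(-4 + 1\right) c = -6 - 3 c$)
$24 \left(-19 + N{\left(T{\left(1 \right)},-2 \right)}\right) = 24 \left(-19 - 0\right) = 24 \left(-19 + \left(-6 + 6\right)\right) = 24 \left(-19 + 0\right) = 24 \left(-19\right) = -456$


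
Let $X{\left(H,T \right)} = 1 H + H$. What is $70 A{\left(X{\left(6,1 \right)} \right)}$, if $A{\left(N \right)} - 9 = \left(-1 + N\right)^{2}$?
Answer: $9100$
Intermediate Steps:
$X{\left(H,T \right)} = 2 H$ ($X{\left(H,T \right)} = H + H = 2 H$)
$A{\left(N \right)} = 9 + \left(-1 + N\right)^{2}$
$70 A{\left(X{\left(6,1 \right)} \right)} = 70 \left(9 + \left(-1 + 2 \cdot 6\right)^{2}\right) = 70 \left(9 + \left(-1 + 12\right)^{2}\right) = 70 \left(9 + 11^{2}\right) = 70 \left(9 + 121\right) = 70 \cdot 130 = 9100$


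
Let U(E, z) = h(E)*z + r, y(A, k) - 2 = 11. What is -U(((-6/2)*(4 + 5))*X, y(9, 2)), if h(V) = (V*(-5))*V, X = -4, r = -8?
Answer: 758168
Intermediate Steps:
y(A, k) = 13 (y(A, k) = 2 + 11 = 13)
h(V) = -5*V**2 (h(V) = (-5*V)*V = -5*V**2)
U(E, z) = -8 - 5*z*E**2 (U(E, z) = (-5*E**2)*z - 8 = -5*z*E**2 - 8 = -8 - 5*z*E**2)
-U(((-6/2)*(4 + 5))*X, y(9, 2)) = -(-8 - 5*13*(((-6/2)*(4 + 5))*(-4))**2) = -(-8 - 5*13*((-6*1/2*9)*(-4))**2) = -(-8 - 5*13*(-3*9*(-4))**2) = -(-8 - 5*13*(-27*(-4))**2) = -(-8 - 5*13*108**2) = -(-8 - 5*13*11664) = -(-8 - 758160) = -1*(-758168) = 758168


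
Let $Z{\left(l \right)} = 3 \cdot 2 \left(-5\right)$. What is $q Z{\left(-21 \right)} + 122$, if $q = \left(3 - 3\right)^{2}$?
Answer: $122$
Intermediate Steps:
$Z{\left(l \right)} = -30$ ($Z{\left(l \right)} = 6 \left(-5\right) = -30$)
$q = 0$ ($q = 0^{2} = 0$)
$q Z{\left(-21 \right)} + 122 = 0 \left(-30\right) + 122 = 0 + 122 = 122$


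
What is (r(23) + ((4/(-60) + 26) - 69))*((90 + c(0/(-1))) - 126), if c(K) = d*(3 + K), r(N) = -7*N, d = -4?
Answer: 48976/5 ≈ 9795.2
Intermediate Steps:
c(K) = -12 - 4*K (c(K) = -4*(3 + K) = -12 - 4*K)
(r(23) + ((4/(-60) + 26) - 69))*((90 + c(0/(-1))) - 126) = (-7*23 + ((4/(-60) + 26) - 69))*((90 + (-12 - 0/(-1))) - 126) = (-161 + ((4*(-1/60) + 26) - 69))*((90 + (-12 - 0*(-1))) - 126) = (-161 + ((-1/15 + 26) - 69))*((90 + (-12 - 4*0)) - 126) = (-161 + (389/15 - 69))*((90 + (-12 + 0)) - 126) = (-161 - 646/15)*((90 - 12) - 126) = -3061*(78 - 126)/15 = -3061/15*(-48) = 48976/5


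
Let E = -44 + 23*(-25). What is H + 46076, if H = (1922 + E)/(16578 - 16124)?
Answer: 20919807/454 ≈ 46079.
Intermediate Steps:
E = -619 (E = -44 - 575 = -619)
H = 1303/454 (H = (1922 - 619)/(16578 - 16124) = 1303/454 ≈ 2.8700)
H + 46076 = 1303/454 + 46076 = 20919807/454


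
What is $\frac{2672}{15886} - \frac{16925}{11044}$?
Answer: $- \frac{119680491}{87722492} \approx -1.3643$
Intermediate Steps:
$\frac{2672}{15886} - \frac{16925}{11044} = 2672 \cdot \frac{1}{15886} - \frac{16925}{11044} = \frac{1336}{7943} - \frac{16925}{11044} = - \frac{119680491}{87722492}$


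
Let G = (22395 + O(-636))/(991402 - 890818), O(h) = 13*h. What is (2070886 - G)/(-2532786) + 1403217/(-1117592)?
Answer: -24594690052276543/11863134167168592 ≈ -2.0732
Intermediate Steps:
G = 4709/33528 (G = (22395 + 13*(-636))/(991402 - 890818) = (22395 - 8268)/100584 = 14127*(1/100584) = 4709/33528 ≈ 0.14045)
(2070886 - G)/(-2532786) + 1403217/(-1117592) = (2070886 - 1*4709/33528)/(-2532786) + 1403217/(-1117592) = (2070886 - 4709/33528)*(-1/2532786) + 1403217*(-1/1117592) = (69432661099/33528)*(-1/2532786) - 1403217/1117592 = -69432661099/84919249008 - 1403217/1117592 = -24594690052276543/11863134167168592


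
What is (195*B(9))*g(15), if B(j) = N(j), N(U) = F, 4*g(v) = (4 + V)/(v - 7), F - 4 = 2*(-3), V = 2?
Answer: -585/8 ≈ -73.125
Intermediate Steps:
F = -2 (F = 4 + 2*(-3) = 4 - 6 = -2)
g(v) = 3/(2*(-7 + v)) (g(v) = ((4 + 2)/(v - 7))/4 = (6/(-7 + v))/4 = 3/(2*(-7 + v)))
N(U) = -2
B(j) = -2
(195*B(9))*g(15) = (195*(-2))*(3/(2*(-7 + 15))) = -585/8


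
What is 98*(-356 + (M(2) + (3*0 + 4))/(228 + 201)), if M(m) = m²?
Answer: -14966168/429 ≈ -34886.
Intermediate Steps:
98*(-356 + (M(2) + (3*0 + 4))/(228 + 201)) = 98*(-356 + (2² + (3*0 + 4))/(228 + 201)) = 98*(-356 + (4 + (0 + 4))/429) = 98*(-356 + (4 + 4)*(1/429)) = 98*(-356 + 8*(1/429)) = 98*(-356 + 8/429) = 98*(-152716/429) = -14966168/429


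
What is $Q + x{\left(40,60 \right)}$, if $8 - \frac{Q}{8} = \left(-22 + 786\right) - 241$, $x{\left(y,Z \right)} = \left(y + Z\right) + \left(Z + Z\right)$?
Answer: $-3900$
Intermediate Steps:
$x{\left(y,Z \right)} = y + 3 Z$ ($x{\left(y,Z \right)} = \left(Z + y\right) + 2 Z = y + 3 Z$)
$Q = -4120$ ($Q = 64 - 8 \left(\left(-22 + 786\right) - 241\right) = 64 - 8 \left(764 - 241\right) = 64 - 4184 = -4120$)
$Q + x{\left(40,60 \right)} = -4120 + \left(40 + 3 \cdot 60\right) = -4120 + \left(40 + 180\right) = -4120 + 220 = -3900$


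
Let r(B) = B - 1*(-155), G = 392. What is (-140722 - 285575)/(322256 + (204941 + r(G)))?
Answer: -426297/527744 ≈ -0.80777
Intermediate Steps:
r(B) = 155 + B (r(B) = B + 155 = 155 + B)
(-140722 - 285575)/(322256 + (204941 + r(G))) = (-140722 - 285575)/(322256 + (204941 + (155 + 392))) = -426297/(322256 + (204941 + 547)) = -426297/(322256 + 205488) = -426297/527744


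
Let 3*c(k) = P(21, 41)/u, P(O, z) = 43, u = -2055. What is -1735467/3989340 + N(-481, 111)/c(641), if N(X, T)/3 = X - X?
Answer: -578489/1329780 ≈ -0.43503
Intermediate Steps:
N(X, T) = 0 (N(X, T) = 3*(X - X) = 3*0 = 0)
c(k) = -43/6165 (c(k) = (43/(-2055))/3 = (43*(-1/2055))/3 = (⅓)*(-43/2055) = -43/6165)
-1735467/3989340 + N(-481, 111)/c(641) = -1735467/3989340 + 0/(-43/6165) = -1735467*1/3989340 + 0*(-6165/43) = -578489/1329780 + 0 = -578489/1329780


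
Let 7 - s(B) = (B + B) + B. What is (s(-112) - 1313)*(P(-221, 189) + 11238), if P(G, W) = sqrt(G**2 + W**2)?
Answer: -10900860 - 970*sqrt(84562) ≈ -1.1183e+7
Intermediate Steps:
s(B) = 7 - 3*B (s(B) = 7 - ((B + B) + B) = 7 - (2*B + B) = 7 - 3*B)
(s(-112) - 1313)*(P(-221, 189) + 11238) = ((7 - 3*(-112)) - 1313)*(sqrt((-221)**2 + 189**2) + 11238) = ((7 + 336) - 1313)*(sqrt(48841 + 35721) + 11238) = (343 - 1313)*(sqrt(84562) + 11238) = -970*(11238 + sqrt(84562)) = -10900860 - 970*sqrt(84562)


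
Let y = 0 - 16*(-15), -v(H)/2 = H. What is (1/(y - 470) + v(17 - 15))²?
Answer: 848241/52900 ≈ 16.035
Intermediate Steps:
v(H) = -2*H
y = 240 (y = 0 + 240 = 240)
(1/(y - 470) + v(17 - 15))² = (1/(240 - 470) - 2*(17 - 15))² = (1/(-230) - 2*2)² = (-1/230 - 4)² = (-921/230)² = 848241/52900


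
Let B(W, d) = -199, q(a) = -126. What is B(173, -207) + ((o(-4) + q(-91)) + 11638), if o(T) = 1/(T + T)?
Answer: 90503/8 ≈ 11313.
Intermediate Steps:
o(T) = 1/(2*T)
B(173, -207) + ((o(-4) + q(-91)) + 11638) = -199 + (((1/2)/(-4) - 126) + 11638) = -199 + (((1/2)*(-1/4) - 126) + 11638) = -199 + ((-1/8 - 126) + 11638) = -199 + (-1009/8 + 11638) = -199 + 92095/8 = 90503/8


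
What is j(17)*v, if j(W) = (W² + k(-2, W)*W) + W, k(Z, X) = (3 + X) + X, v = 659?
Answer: 616165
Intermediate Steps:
k(Z, X) = 3 + 2*X
j(W) = W + W² + W*(3 + 2*W) (j(W) = (W² + (3 + 2*W)*W) + W = (W² + W*(3 + 2*W)) + W = W + W² + W*(3 + 2*W))
j(17)*v = (17*(4 + 3*17))*659 = (17*(4 + 51))*659 = (17*55)*659 = 935*659 = 616165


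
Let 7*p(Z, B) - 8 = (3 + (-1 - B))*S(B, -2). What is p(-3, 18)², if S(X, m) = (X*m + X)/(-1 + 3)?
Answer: 23104/49 ≈ 471.51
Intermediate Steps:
S(X, m) = X/2 + X*m/2 (S(X, m) = (X + X*m)/2 = (X + X*m)*(½) = X/2 + X*m/2)
p(Z, B) = 8/7 - B*(2 - B)/14 (p(Z, B) = 8/7 + ((3 + (-1 - B))*(B*(1 - 2)/2))/7 = 8/7 + ((2 - B)*((½)*B*(-1)))/7 = 8/7 + ((2 - B)*(-B/2))/7 = 8/7 + (-B*(2 - B)/2)/7 = 8/7 - B*(2 - B)/14)
p(-3, 18)² = (8/7 - ⅐*18 + (1/14)*18²)² = (8/7 - 18/7 + (1/14)*324)² = (8/7 - 18/7 + 162/7)² = (152/7)² = 23104/49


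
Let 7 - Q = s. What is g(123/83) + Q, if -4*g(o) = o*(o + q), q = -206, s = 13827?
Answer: -378735995/27556 ≈ -13744.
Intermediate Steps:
Q = -13820 (Q = 7 - 1*13827 = 7 - 13827 = -13820)
g(o) = -o*(-206 + o)/4 (g(o) = -o*(o - 206)/4 = -o*(-206 + o)/4)
g(123/83) + Q = (123/83)*(206 - 123/83)/4 - 13820 = (123*(1/83))*(206 - 123/83)/4 - 13820 = (¼)*(123/83)*(206 - 1*123/83) - 13820 = (¼)*(123/83)*(206 - 123/83) - 13820 = (¼)*(123/83)*(16975/83) - 13820 = 2087925/27556 - 13820 = -378735995/27556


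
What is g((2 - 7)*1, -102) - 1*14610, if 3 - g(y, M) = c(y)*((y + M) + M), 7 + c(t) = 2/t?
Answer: -80768/5 ≈ -16154.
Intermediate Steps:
c(t) = -7 + 2/t
g(y, M) = 3 - (-7 + 2/y)*(y + 2*M) (g(y, M) = 3 - (-7 + 2/y)*((y + M) + M) = 3 - (-7 + 2/y)*((M + y) + M) = 3 - (-7 + 2/y)*(y + 2*M))
g((2 - 7)*1, -102) - 1*14610 = (1 + 7*((2 - 7)*1) + 14*(-102) - 4*(-102)/(2 - 7)*1) - 1*14610 = (1 + 7*(-5*1) - 1428 - 4*(-102)/(-5*1)) - 14610 = (1 + 7*(-5) - 1428 - 4*(-102)/(-5)) - 14610 = (1 - 35 - 1428 - 4*(-102)*(-⅕)) - 14610 = (1 - 35 - 1428 - 408/5) - 14610 = -7718/5 - 14610 = -80768/5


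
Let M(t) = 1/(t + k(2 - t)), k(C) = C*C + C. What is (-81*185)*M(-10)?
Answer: -14985/146 ≈ -102.64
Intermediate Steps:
k(C) = C + C**2 (k(C) = C**2 + C = C + C**2)
M(t) = 1/(t + (2 - t)*(3 - t)) (M(t) = 1/(t + (2 - t)*(1 + (2 - t))) = 1/(t + (2 - t)*(3 - t)))
(-81*185)*M(-10) = (-81*185)/(-10 + (-3 - 10)*(-2 - 10)) = -14985/(-10 - 13*(-12)) = -14985/(-10 + 156) = -14985/146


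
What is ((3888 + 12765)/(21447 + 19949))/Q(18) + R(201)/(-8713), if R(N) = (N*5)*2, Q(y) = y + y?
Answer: -950105657/4328200176 ≈ -0.21952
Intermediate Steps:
Q(y) = 2*y
R(N) = 10*N (R(N) = (5*N)*2 = 10*N)
((3888 + 12765)/(21447 + 19949))/Q(18) + R(201)/(-8713) = ((3888 + 12765)/(21447 + 19949))/((2*18)) + (10*201)/(-8713) = (16653/41396)/36 + 2010*(-1/8713) = (16653*(1/41396))*(1/36) - 2010/8713 = (16653/41396)*(1/36) - 2010/8713 = 5551/496752 - 2010/8713 = -950105657/4328200176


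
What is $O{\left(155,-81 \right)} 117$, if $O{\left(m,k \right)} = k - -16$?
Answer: $-7605$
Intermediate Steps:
$O{\left(m,k \right)} = 16 + k$ ($O{\left(m,k \right)} = k + 16 = 16 + k$)
$O{\left(155,-81 \right)} 117 = \left(16 - 81\right) 117 = \left(-65\right) 117 = -7605$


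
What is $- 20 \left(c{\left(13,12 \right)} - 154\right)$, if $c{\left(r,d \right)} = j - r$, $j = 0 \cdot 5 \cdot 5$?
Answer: $3340$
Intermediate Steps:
$j = 0$ ($j = 0 \cdot 5 = 0$)
$c{\left(r,d \right)} = - r$ ($c{\left(r,d \right)} = 0 - r = - r$)
$- 20 \left(c{\left(13,12 \right)} - 154\right) = - 20 \left(\left(-1\right) 13 - 154\right) = - 20 \left(-13 - 154\right) = \left(-20\right) \left(-167\right) = 3340$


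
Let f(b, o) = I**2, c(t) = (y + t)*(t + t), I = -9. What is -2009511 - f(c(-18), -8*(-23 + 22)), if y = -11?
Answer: -2009592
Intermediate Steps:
c(t) = 2*t*(-11 + t) (c(t) = (-11 + t)*(t + t) = (-11 + t)*(2*t) = 2*t*(-11 + t))
f(b, o) = 81 (f(b, o) = (-9)**2 = 81)
-2009511 - f(c(-18), -8*(-23 + 22)) = -2009511 - 1*81 = -2009511 - 81 = -2009592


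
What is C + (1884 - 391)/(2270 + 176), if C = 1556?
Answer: 3807469/2446 ≈ 1556.6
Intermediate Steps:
C + (1884 - 391)/(2270 + 176) = 1556 + (1884 - 391)/(2270 + 176) = 1556 + 1493/2446 = 3807469/2446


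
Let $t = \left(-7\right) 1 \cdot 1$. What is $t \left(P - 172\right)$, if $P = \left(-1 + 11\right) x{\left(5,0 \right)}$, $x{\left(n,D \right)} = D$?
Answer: $1204$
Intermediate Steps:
$t = -7$ ($t = \left(-7\right) 1 = -7$)
$P = 0$ ($P = \left(-1 + 11\right) 0 = 10 \cdot 0 = 0$)
$t \left(P - 172\right) = - 7 \left(0 - 172\right) = \left(-7\right) \left(-172\right) = 1204$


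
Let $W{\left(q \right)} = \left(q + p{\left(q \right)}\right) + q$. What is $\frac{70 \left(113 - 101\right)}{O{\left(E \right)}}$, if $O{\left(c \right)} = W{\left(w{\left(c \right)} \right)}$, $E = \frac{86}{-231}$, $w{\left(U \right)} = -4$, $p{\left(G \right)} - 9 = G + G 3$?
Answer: $-56$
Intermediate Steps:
$p{\left(G \right)} = 9 + 4 G$ ($p{\left(G \right)} = 9 + \left(G + G 3\right) = 9 + \left(G + 3 G\right) = 9 + 4 G$)
$W{\left(q \right)} = 9 + 6 q$ ($W{\left(q \right)} = \left(q + \left(9 + 4 q\right)\right) + q = \left(9 + 5 q\right) + q = 9 + 6 q$)
$E = - \frac{86}{231}$ ($E = 86 \left(- \frac{1}{231}\right) = - \frac{86}{231} \approx -0.37229$)
$O{\left(c \right)} = -15$ ($O{\left(c \right)} = 9 + 6 \left(-4\right) = 9 - 24 = -15$)
$\frac{70 \left(113 - 101\right)}{O{\left(E \right)}} = \frac{70 \left(113 - 101\right)}{-15} = 70 \cdot 12 \left(- \frac{1}{15}\right) = 840 \left(- \frac{1}{15}\right) = -56$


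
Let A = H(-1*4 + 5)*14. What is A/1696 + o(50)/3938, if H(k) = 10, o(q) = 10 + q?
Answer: 81635/834856 ≈ 0.097783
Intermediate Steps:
A = 140 (A = 10*14 = 140)
A/1696 + o(50)/3938 = 140/1696 + (10 + 50)/3938 = 140*(1/1696) + 60*(1/3938) = 35/424 + 30/1969 = 81635/834856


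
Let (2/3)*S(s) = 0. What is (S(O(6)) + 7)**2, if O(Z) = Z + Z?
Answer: 49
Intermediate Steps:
O(Z) = 2*Z
S(s) = 0 (S(s) = (3/2)*0 = 0)
(S(O(6)) + 7)**2 = (0 + 7)**2 = 7**2 = 49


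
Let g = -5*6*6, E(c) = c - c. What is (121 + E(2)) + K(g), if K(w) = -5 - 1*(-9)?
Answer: 125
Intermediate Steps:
E(c) = 0
g = -180 (g = -30*6 = -180)
K(w) = 4 (K(w) = -5 + 9 = 4)
(121 + E(2)) + K(g) = (121 + 0) + 4 = 121 + 4 = 125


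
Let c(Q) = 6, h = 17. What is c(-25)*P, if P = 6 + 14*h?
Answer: 1464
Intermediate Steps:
P = 244 (P = 6 + 14*17 = 6 + 238 = 244)
c(-25)*P = 6*244 = 1464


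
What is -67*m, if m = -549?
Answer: 36783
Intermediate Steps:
-67*m = -67*(-549) = 36783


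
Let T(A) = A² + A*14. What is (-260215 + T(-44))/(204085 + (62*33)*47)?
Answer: -258895/300247 ≈ -0.86227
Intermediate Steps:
T(A) = A² + 14*A
(-260215 + T(-44))/(204085 + (62*33)*47) = (-260215 - 44*(14 - 44))/(204085 + (62*33)*47) = (-260215 - 44*(-30))/(204085 + 2046*47) = (-260215 + 1320)/(204085 + 96162) = -258895/300247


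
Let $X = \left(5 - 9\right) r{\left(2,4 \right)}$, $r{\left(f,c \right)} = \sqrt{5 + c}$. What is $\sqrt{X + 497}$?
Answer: $\sqrt{485} \approx 22.023$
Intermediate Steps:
$X = -12$ ($X = \left(5 - 9\right) \sqrt{5 + 4} = \left(5 - 9\right) \sqrt{9} = \left(-4\right) 3 = -12$)
$\sqrt{X + 497} = \sqrt{-12 + 497} = \sqrt{485}$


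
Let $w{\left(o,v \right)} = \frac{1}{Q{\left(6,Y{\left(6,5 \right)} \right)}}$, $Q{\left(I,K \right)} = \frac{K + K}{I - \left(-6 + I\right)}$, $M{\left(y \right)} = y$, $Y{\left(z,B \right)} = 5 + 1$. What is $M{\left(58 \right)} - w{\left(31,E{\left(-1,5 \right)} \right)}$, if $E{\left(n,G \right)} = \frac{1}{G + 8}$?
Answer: $\frac{115}{2} \approx 57.5$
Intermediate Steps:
$Y{\left(z,B \right)} = 6$
$E{\left(n,G \right)} = \frac{1}{8 + G}$
$Q{\left(I,K \right)} = \frac{K}{3}$ ($Q{\left(I,K \right)} = \frac{2 K}{6} = 2 K \frac{1}{6} = \frac{K}{3}$)
$w{\left(o,v \right)} = \frac{1}{2}$ ($w{\left(o,v \right)} = \frac{1}{\frac{1}{3} \cdot 6} = \frac{1}{2}$)
$M{\left(58 \right)} - w{\left(31,E{\left(-1,5 \right)} \right)} = 58 - \frac{1}{2} = \frac{115}{2}$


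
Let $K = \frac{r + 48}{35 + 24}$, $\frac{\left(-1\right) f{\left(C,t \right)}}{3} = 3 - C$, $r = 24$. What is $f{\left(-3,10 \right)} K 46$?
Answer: $- \frac{59616}{59} \approx -1010.4$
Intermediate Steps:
$f{\left(C,t \right)} = -9 + 3 C$ ($f{\left(C,t \right)} = - 3 \left(3 - C\right) = -9 + 3 C$)
$K = \frac{72}{59}$ ($K = \frac{24 + 48}{35 + 24} = \frac{72}{59} \approx 1.2203$)
$f{\left(-3,10 \right)} K 46 = \left(-9 + 3 \left(-3\right)\right) \frac{72}{59} \cdot 46 = \left(-9 - 9\right) \frac{72}{59} \cdot 46 = \left(-18\right) \frac{72}{59} \cdot 46 = \left(- \frac{1296}{59}\right) 46 = - \frac{59616}{59}$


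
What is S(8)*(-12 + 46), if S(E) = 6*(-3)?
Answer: -612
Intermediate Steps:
S(E) = -18
S(8)*(-12 + 46) = -18*(-12 + 46) = -18*34 = -612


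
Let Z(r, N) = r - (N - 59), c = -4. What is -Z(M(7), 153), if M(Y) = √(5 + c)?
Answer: 93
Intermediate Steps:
M(Y) = 1 (M(Y) = √(5 - 4) = √1 = 1)
Z(r, N) = 59 + r - N (Z(r, N) = r - (-59 + N) = r + (59 - N) = 59 + r - N)
-Z(M(7), 153) = -(59 + 1 - 1*153) = -(59 + 1 - 153) = -1*(-93) = 93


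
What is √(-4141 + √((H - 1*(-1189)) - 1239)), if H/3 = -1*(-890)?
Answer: √(-4141 + 2*√655) ≈ 63.952*I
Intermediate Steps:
H = 2670 (H = 3*(-1*(-890)) = 3*890 = 2670)
√(-4141 + √((H - 1*(-1189)) - 1239)) = √(-4141 + √((2670 - 1*(-1189)) - 1239)) = √(-4141 + √((2670 + 1189) - 1239)) = √(-4141 + √(3859 - 1239)) = √(-4141 + √2620) = √(-4141 + 2*√655)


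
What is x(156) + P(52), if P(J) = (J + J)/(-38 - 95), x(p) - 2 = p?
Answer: 20910/133 ≈ 157.22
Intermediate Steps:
x(p) = 2 + p
P(J) = -2*J/133 (P(J) = (2*J)/(-133) = (2*J)*(-1/133) = -2*J/133)
x(156) + P(52) = (2 + 156) - 2/133*52 = 158 - 104/133 = 20910/133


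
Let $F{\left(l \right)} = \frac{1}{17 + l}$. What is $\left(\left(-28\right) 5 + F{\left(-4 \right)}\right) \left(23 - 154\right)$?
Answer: $\frac{238289}{13} \approx 18330.0$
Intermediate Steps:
$\left(\left(-28\right) 5 + F{\left(-4 \right)}\right) \left(23 - 154\right) = \left(\left(-28\right) 5 + \frac{1}{17 - 4}\right) \left(23 - 154\right) = \left(-140 + \frac{1}{13}\right) \left(23 - 154\right) = \left(-140 + \frac{1}{13}\right) \left(-131\right) = \left(- \frac{1819}{13}\right) \left(-131\right) = \frac{238289}{13}$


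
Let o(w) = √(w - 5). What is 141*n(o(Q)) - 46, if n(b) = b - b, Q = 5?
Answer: -46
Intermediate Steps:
o(w) = √(-5 + w)
n(b) = 0
141*n(o(Q)) - 46 = 141*0 - 46 = 0 - 46 = -46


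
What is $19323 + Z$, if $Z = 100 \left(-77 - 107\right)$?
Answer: $923$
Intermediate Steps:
$Z = -18400$ ($Z = 100 \left(-184\right) = -18400$)
$19323 + Z = 19323 - 18400 = 923$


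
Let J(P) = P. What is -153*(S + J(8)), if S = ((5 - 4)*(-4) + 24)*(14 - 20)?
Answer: 17136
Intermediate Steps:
S = -120 (S = (1*(-4) + 24)*(-6) = (-4 + 24)*(-6) = 20*(-6) = -120)
-153*(S + J(8)) = -153*(-120 + 8) = -153*(-112) = 17136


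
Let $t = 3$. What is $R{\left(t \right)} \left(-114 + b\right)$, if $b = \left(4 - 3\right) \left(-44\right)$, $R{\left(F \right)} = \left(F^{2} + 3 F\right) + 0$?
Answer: $-2844$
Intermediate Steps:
$R{\left(F \right)} = F^{2} + 3 F$
$b = -44$ ($b = \left(4 - 3\right) \left(-44\right) = 1 \left(-44\right) = -44$)
$R{\left(t \right)} \left(-114 + b\right) = 3 \left(3 + 3\right) \left(-114 - 44\right) = 3 \cdot 6 \left(-158\right) = 18 \left(-158\right) = -2844$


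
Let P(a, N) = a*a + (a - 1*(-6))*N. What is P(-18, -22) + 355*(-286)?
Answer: -100942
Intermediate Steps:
P(a, N) = a² + N*(6 + a) (P(a, N) = a² + (a + 6)*N = a² + (6 + a)*N = a² + N*(6 + a))
P(-18, -22) + 355*(-286) = ((-18)² + 6*(-22) - 22*(-18)) + 355*(-286) = (324 - 132 + 396) - 101530 = 588 - 101530 = -100942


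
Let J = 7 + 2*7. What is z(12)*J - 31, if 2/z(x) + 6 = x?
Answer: -24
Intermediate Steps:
J = 21 (J = 7 + 14 = 21)
z(x) = 2/(-6 + x)
z(12)*J - 31 = (2/(-6 + 12))*21 - 31 = (2/6)*21 - 31 = (2*(⅙))*21 - 31 = (⅓)*21 - 31 = 7 - 31 = -24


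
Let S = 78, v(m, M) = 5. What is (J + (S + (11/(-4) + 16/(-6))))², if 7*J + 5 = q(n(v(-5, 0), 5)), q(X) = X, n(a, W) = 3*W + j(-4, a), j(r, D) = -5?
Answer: 37908649/7056 ≈ 5372.5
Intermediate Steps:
n(a, W) = -5 + 3*W (n(a, W) = 3*W - 5 = -5 + 3*W)
J = 5/7 (J = -5/7 + (-5 + 3*5)/7 = -5/7 + (-5 + 15)/7 = -5/7 + (⅐)*10 = -5/7 + 10/7 = 5/7 ≈ 0.71429)
(J + (S + (11/(-4) + 16/(-6))))² = (5/7 + (78 + (11/(-4) + 16/(-6))))² = (5/7 + (78 + (11*(-¼) + 16*(-⅙))))² = (5/7 + (78 + (-11/4 - 8/3)))² = (5/7 + (78 - 65/12))² = (5/7 + 871/12)² = (6157/84)² = 37908649/7056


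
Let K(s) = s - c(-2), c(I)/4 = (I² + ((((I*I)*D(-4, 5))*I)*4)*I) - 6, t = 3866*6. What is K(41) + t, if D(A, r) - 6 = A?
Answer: 22733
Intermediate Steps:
D(A, r) = 6 + A
t = 23196
c(I) = -24 + 4*I² + 32*I⁴ (c(I) = 4*((I² + ((((I*I)*(6 - 4))*I)*4)*I) - 6) = 4*((I² + (((I²*2)*I)*4)*I) - 6) = 4*((I² + (((2*I²)*I)*4)*I) - 6) = 4*((I² + ((2*I³)*4)*I) - 6) = 4*((I² + (8*I³)*I) - 6) = 4*((I² + 8*I⁴) - 6) = 4*(-6 + I² + 8*I⁴) = -24 + 4*I² + 32*I⁴)
K(s) = -504 + s (K(s) = s - (-24 + 4*(-2)² + 32*(-2)⁴) = s - (-24 + 4*4 + 32*16) = s - (-24 + 16 + 512) = s - 1*504 = s - 504 = -504 + s)
K(41) + t = (-504 + 41) + 23196 = -463 + 23196 = 22733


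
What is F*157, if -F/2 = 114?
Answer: -35796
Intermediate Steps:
F = -228 (F = -2*114 = -228)
F*157 = -228*157 = -35796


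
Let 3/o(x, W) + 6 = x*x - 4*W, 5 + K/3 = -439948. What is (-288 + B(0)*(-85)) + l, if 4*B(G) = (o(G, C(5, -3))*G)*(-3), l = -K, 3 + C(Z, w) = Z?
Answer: 1319571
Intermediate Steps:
C(Z, w) = -3 + Z
K = -1319859 (K = -15 + 3*(-439948) = -15 - 1319844 = -1319859)
o(x, W) = 3/(-6 + x**2 - 4*W) (o(x, W) = 3/(-6 + (x*x - 4*W)) = 3/(-6 + (x**2 - 4*W)) = 3/(-6 + x**2 - 4*W))
l = 1319859 (l = -1*(-1319859) = 1319859)
B(G) = -9*G/(4*(-14 + G**2)) (B(G) = (((3/(-6 + G**2 - 4*(-3 + 5)))*G)*(-3))/4 = (((3/(-6 + G**2 - 4*2))*G)*(-3))/4 = (((3/(-6 + G**2 - 8))*G)*(-3))/4 = (((3/(-14 + G**2))*G)*(-3))/4 = ((3*G/(-14 + G**2))*(-3))/4 = (-9*G/(-14 + G**2))/4 = -9*G/(4*(-14 + G**2)))
(-288 + B(0)*(-85)) + l = (-288 + ((9/4)*0/(14 - 1*0**2))*(-85)) + 1319859 = (-288 + ((9/4)*0/(14 - 1*0))*(-85)) + 1319859 = (-288 + ((9/4)*0/(14 + 0))*(-85)) + 1319859 = (-288 + ((9/4)*0/14)*(-85)) + 1319859 = (-288 + ((9/4)*0*(1/14))*(-85)) + 1319859 = (-288 + 0*(-85)) + 1319859 = (-288 + 0) + 1319859 = -288 + 1319859 = 1319571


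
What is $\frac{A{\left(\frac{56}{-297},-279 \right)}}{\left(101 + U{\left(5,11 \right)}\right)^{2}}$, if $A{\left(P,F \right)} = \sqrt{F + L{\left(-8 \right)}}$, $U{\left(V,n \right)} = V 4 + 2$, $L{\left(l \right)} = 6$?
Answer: $\frac{i \sqrt{273}}{15129} \approx 0.0010921 i$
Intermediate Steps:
$U{\left(V,n \right)} = 2 + 4 V$ ($U{\left(V,n \right)} = 4 V + 2 = 2 + 4 V$)
$A{\left(P,F \right)} = \sqrt{6 + F}$ ($A{\left(P,F \right)} = \sqrt{F + 6} = \sqrt{6 + F}$)
$\frac{A{\left(\frac{56}{-297},-279 \right)}}{\left(101 + U{\left(5,11 \right)}\right)^{2}} = \frac{\sqrt{6 - 279}}{\left(101 + \left(2 + 4 \cdot 5\right)\right)^{2}} = \frac{\sqrt{-273}}{\left(101 + \left(2 + 20\right)\right)^{2}} = \frac{i \sqrt{273}}{\left(101 + 22\right)^{2}} = \frac{i \sqrt{273}}{123^{2}} = \frac{i \sqrt{273}}{15129}$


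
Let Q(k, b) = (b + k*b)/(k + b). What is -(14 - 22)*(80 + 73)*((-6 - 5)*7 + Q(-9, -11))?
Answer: -498168/5 ≈ -99634.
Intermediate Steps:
Q(k, b) = (b + b*k)/(b + k)
-(14 - 22)*(80 + 73)*((-6 - 5)*7 + Q(-9, -11)) = -(14 - 22)*(80 + 73)*((-6 - 5)*7 - 11*(1 - 9)/(-11 - 9)) = -(-8*153)*(-11*7 - 11*(-8)/(-20)) = -(-1224)*(-77 - 11*(-1/20)*(-8)) = -(-1224)*(-77 - 22/5) = -(-1224)*(-407)/5 = -1*498168/5 = -498168/5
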